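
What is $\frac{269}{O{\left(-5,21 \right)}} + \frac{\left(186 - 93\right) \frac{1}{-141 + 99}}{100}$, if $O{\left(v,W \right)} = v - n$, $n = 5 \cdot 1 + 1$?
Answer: $- \frac{376941}{15400} \approx -24.477$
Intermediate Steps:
$n = 6$ ($n = 5 + 1 = 6$)
$O{\left(v,W \right)} = -6 + v$ ($O{\left(v,W \right)} = v - 6 = -6 + v$)
$\frac{269}{O{\left(-5,21 \right)}} + \frac{\left(186 - 93\right) \frac{1}{-141 + 99}}{100} = \frac{269}{-6 - 5} + \frac{\left(186 - 93\right) \frac{1}{-141 + 99}}{100} = \frac{269}{-11} + \frac{93}{-42} \cdot \frac{1}{100} = 269 \left(- \frac{1}{11}\right) + 93 \left(- \frac{1}{42}\right) \frac{1}{100} = - \frac{269}{11} - \frac{31}{1400} = - \frac{376941}{15400}$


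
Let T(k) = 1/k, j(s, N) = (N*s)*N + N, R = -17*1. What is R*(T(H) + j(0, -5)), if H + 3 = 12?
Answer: 748/9 ≈ 83.111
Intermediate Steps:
H = 9 (H = -3 + 12 = 9)
R = -17
j(s, N) = N + s*N² (j(s, N) = s*N² + N = N + s*N²)
R*(T(H) + j(0, -5)) = -17*(1/9 - 5*(1 - 5*0)) = -17*(⅑ - 5*(1 + 0)) = -17*(⅑ - 5*1) = -17*(⅑ - 5) = -17*(-44/9) = 748/9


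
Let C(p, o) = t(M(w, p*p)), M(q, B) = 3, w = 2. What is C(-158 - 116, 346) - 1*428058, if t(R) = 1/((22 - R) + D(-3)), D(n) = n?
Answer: -6848927/16 ≈ -4.2806e+5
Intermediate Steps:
t(R) = 1/(19 - R) (t(R) = 1/((22 - R) - 3) = 1/(19 - R))
C(p, o) = 1/16 (C(p, o) = -1/(-19 + 3) = -1/(-16) = -1*(-1/16) = 1/16)
C(-158 - 116, 346) - 1*428058 = 1/16 - 1*428058 = 1/16 - 428058 = -6848927/16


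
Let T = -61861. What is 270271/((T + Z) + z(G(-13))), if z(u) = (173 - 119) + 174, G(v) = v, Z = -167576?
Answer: -270271/229209 ≈ -1.1791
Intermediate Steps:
z(u) = 228 (z(u) = 54 + 174 = 228)
270271/((T + Z) + z(G(-13))) = 270271/((-61861 - 167576) + 228) = 270271/(-229437 + 228) = 270271/(-229209) = 270271*(-1/229209) = -270271/229209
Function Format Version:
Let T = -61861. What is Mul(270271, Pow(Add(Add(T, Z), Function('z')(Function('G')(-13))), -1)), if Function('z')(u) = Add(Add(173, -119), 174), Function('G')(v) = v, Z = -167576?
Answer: Rational(-270271, 229209) ≈ -1.1791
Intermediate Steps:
Function('z')(u) = 228 (Function('z')(u) = Add(54, 174) = 228)
Mul(270271, Pow(Add(Add(T, Z), Function('z')(Function('G')(-13))), -1)) = Mul(270271, Pow(Add(Add(-61861, -167576), 228), -1)) = Mul(270271, Pow(Add(-229437, 228), -1)) = Mul(270271, Pow(-229209, -1)) = Mul(270271, Rational(-1, 229209)) = Rational(-270271, 229209)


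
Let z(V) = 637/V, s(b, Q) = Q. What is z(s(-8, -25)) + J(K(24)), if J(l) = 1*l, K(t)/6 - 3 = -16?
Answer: -2587/25 ≈ -103.48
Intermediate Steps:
K(t) = -78 (K(t) = 18 + 6*(-16) = 18 - 96 = -78)
J(l) = l
z(s(-8, -25)) + J(K(24)) = 637/(-25) - 78 = 637*(-1/25) - 78 = -637/25 - 78 = -2587/25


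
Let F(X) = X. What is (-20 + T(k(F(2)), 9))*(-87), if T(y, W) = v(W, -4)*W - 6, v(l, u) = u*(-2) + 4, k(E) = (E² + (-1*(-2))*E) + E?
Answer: -7134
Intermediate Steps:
k(E) = E² + 3*E (k(E) = (E² + 2*E) + E = E² + 3*E)
v(l, u) = 4 - 2*u (v(l, u) = -2*u + 4 = 4 - 2*u)
T(y, W) = -6 + 12*W (T(y, W) = (4 - 2*(-4))*W - 6 = (4 + 8)*W - 6 = 12*W - 6 = -6 + 12*W)
(-20 + T(k(F(2)), 9))*(-87) = (-20 + (-6 + 12*9))*(-87) = (-20 + (-6 + 108))*(-87) = (-20 + 102)*(-87) = 82*(-87) = -7134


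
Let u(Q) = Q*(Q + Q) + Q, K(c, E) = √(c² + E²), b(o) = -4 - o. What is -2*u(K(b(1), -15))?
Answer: -1000 - 10*√10 ≈ -1031.6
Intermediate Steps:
K(c, E) = √(E² + c²)
u(Q) = Q + 2*Q² (u(Q) = Q*(2*Q) + Q = 2*Q² + Q = Q + 2*Q²)
-2*u(K(b(1), -15)) = -2*√((-15)² + (-4 - 1*1)²)*(1 + 2*√((-15)² + (-4 - 1*1)²)) = -2*√(225 + (-4 - 1)²)*(1 + 2*√(225 + (-4 - 1)²)) = -2*√(225 + (-5)²)*(1 + 2*√(225 + (-5)²)) = -2*√(225 + 25)*(1 + 2*√(225 + 25)) = -2*√250*(1 + 2*√250) = -2*5*√10*(1 + 2*(5*√10)) = -2*5*√10*(1 + 10*√10) = -10*√10*(1 + 10*√10)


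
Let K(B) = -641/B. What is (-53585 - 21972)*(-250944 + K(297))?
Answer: 5631339447013/297 ≈ 1.8961e+10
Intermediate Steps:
(-53585 - 21972)*(-250944 + K(297)) = (-53585 - 21972)*(-250944 - 641/297) = -75557*(-250944 - 641*1/297) = -75557*(-250944 - 641/297) = -75557*(-74531009/297) = 5631339447013/297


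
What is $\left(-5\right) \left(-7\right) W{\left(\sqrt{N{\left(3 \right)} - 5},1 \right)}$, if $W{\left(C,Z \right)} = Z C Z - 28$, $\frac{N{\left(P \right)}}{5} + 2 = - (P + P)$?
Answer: $-980 + 105 i \sqrt{5} \approx -980.0 + 234.79 i$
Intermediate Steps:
$N{\left(P \right)} = -10 - 10 P$ ($N{\left(P \right)} = -10 + 5 \left(- (P + P)\right) = -10 + 5 \left(- 2 P\right) = -10 - 10 P$)
$W{\left(C,Z \right)} = -28 + C Z^{2}$ ($W{\left(C,Z \right)} = C Z Z - 28 = C Z^{2} - 28 = -28 + C Z^{2}$)
$\left(-5\right) \left(-7\right) W{\left(\sqrt{N{\left(3 \right)} - 5},1 \right)} = \left(-5\right) \left(-7\right) \left(-28 + \sqrt{\left(-10 - 30\right) - 5} \cdot 1^{2}\right) = 35 \left(-28 + \sqrt{\left(-10 - 30\right) - 5} \cdot 1\right) = 35 \left(-28 + \sqrt{-40 - 5} \cdot 1\right) = 35 \left(-28 + \sqrt{-45} \cdot 1\right) = 35 \left(-28 + 3 i \sqrt{5} \cdot 1\right) = 35 \left(-28 + 3 i \sqrt{5}\right) = -980 + 105 i \sqrt{5}$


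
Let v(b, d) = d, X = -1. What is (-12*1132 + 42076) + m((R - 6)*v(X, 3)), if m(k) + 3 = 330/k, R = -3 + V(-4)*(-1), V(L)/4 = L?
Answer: 199533/7 ≈ 28505.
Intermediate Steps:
V(L) = 4*L
R = 13 (R = -3 + (4*(-4))*(-1) = -3 - 16*(-1) = -3 + 16 = 13)
m(k) = -3 + 330/k
(-12*1132 + 42076) + m((R - 6)*v(X, 3)) = (-12*1132 + 42076) + (-3 + 330/(((13 - 6)*3))) = (-13584 + 42076) + (-3 + 330/((7*3))) = 28492 + (-3 + 330/21) = 28492 + (-3 + 330*(1/21)) = 28492 + (-3 + 110/7) = 28492 + 89/7 = 199533/7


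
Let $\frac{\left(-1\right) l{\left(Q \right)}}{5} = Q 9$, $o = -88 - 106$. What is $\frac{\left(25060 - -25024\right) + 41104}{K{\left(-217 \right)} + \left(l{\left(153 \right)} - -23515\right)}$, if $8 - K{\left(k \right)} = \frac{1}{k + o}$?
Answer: $\frac{37478268}{6838219} \approx 5.4807$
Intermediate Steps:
$o = -194$ ($o = -88 - 106 = -194$)
$l{\left(Q \right)} = - 45 Q$ ($l{\left(Q \right)} = - 5 Q 9 = - 5 \cdot 9 Q = - 45 Q$)
$K{\left(k \right)} = 8 - \frac{1}{-194 + k}$ ($K{\left(k \right)} = 8 - \frac{1}{k - 194} = 8 - \frac{1}{-194 + k}$)
$\frac{\left(25060 - -25024\right) + 41104}{K{\left(-217 \right)} + \left(l{\left(153 \right)} - -23515\right)} = \frac{\left(25060 - -25024\right) + 41104}{\frac{-1553 + 8 \left(-217\right)}{-194 - 217} - -16630} = \frac{\left(25060 + 25024\right) + 41104}{\frac{-1553 - 1736}{-411} + \left(-6885 + 23515\right)} = \frac{50084 + 41104}{\left(- \frac{1}{411}\right) \left(-3289\right) + 16630} = \frac{91188}{\frac{3289}{411} + 16630} = \frac{91188}{\frac{6838219}{411}} = 91188 \cdot \frac{411}{6838219} = \frac{37478268}{6838219}$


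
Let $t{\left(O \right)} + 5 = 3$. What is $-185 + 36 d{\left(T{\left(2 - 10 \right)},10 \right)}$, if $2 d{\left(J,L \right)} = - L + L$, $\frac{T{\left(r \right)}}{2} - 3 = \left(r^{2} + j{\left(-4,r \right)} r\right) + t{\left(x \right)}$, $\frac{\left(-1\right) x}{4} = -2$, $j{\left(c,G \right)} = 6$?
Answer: $-185$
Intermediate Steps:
$x = 8$ ($x = \left(-4\right) \left(-2\right) = 8$)
$t{\left(O \right)} = -2$ ($t{\left(O \right)} = -5 + 3 = -2$)
$T{\left(r \right)} = 2 + 2 r^{2} + 12 r$ ($T{\left(r \right)} = 6 + 2 \left(\left(r^{2} + 6 r\right) - 2\right) = 6 + 2 \left(-2 + r^{2} + 6 r\right) = 6 + \left(-4 + 2 r^{2} + 12 r\right) = 2 + 2 r^{2} + 12 r$)
$d{\left(J,L \right)} = 0$ ($d{\left(J,L \right)} = \frac{- L + L}{2} = \frac{1}{2} \cdot 0 = 0$)
$-185 + 36 d{\left(T{\left(2 - 10 \right)},10 \right)} = -185 + 36 \cdot 0 = -185 + 0 = -185$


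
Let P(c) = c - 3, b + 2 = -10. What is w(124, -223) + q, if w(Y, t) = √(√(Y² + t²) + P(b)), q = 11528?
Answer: 11528 + √(-15 + √65105) ≈ 11544.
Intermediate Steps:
b = -12 (b = -2 - 10 = -12)
P(c) = -3 + c
w(Y, t) = √(-15 + √(Y² + t²)) (w(Y, t) = √(√(Y² + t²) + (-3 - 12)) = √(√(Y² + t²) - 15) = √(-15 + √(Y² + t²)))
w(124, -223) + q = √(-15 + √(124² + (-223)²)) + 11528 = √(-15 + √(15376 + 49729)) + 11528 = √(-15 + √65105) + 11528 = 11528 + √(-15 + √65105)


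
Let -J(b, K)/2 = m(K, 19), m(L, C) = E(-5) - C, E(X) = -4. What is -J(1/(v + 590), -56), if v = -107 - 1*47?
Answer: -46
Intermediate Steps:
v = -154 (v = -107 - 47 = -154)
m(L, C) = -4 - C
J(b, K) = 46 (J(b, K) = -2*(-4 - 1*19) = -2*(-4 - 19) = -2*(-23) = 46)
-J(1/(v + 590), -56) = -1*46 = -46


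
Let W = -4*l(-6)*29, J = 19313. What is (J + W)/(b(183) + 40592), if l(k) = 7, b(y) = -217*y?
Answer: 21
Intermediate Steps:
W = -812 (W = -4*7*29 = -28*29 = -812)
(J + W)/(b(183) + 40592) = (19313 - 812)/(-217*183 + 40592) = 18501/(-39711 + 40592) = 18501/881 = 18501*(1/881) = 21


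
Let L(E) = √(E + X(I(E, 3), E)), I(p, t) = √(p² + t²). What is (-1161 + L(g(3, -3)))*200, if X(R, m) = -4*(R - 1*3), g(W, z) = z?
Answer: -232200 + 200*√(9 - 12*√2) ≈ -2.322e+5 + 564.64*I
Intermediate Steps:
X(R, m) = 12 - 4*R (X(R, m) = -4*(R - 3) = -4*(-3 + R) = 12 - 4*R)
L(E) = √(12 + E - 4*√(9 + E²)) (L(E) = √(E + (12 - 4*√(E² + 3²))) = √(E + (12 - 4*√(E² + 9))) = √(E + (12 - 4*√(9 + E²))) = √(12 + E - 4*√(9 + E²)))
(-1161 + L(g(3, -3)))*200 = (-1161 + √(12 - 3 - 4*√(9 + (-3)²)))*200 = (-1161 + √(12 - 3 - 4*√(9 + 9)))*200 = (-1161 + √(12 - 3 - 12*√2))*200 = (-1161 + √(9 - 12*√2))*200 = -232200 + 200*√(9 - 12*√2)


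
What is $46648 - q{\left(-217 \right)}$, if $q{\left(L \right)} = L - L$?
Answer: $46648$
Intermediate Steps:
$q{\left(L \right)} = 0$
$46648 - q{\left(-217 \right)} = 46648 - 0 = 46648 + 0 = 46648$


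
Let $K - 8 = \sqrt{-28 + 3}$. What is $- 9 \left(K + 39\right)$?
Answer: $-423 - 45 i \approx -423.0 - 45.0 i$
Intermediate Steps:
$K = 8 + 5 i$ ($K = 8 + \sqrt{-28 + 3} = 8 + \sqrt{-25} = 8 + 5 i \approx 8.0 + 5.0 i$)
$- 9 \left(K + 39\right) = - 9 \left(\left(8 + 5 i\right) + 39\right) = - 9 \left(47 + 5 i\right) = -423 - 45 i$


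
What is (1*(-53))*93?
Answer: -4929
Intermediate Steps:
(1*(-53))*93 = -53*93 = -4929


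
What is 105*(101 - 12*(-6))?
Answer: 18165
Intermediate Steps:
105*(101 - 12*(-6)) = 105*(101 + 72) = 105*173 = 18165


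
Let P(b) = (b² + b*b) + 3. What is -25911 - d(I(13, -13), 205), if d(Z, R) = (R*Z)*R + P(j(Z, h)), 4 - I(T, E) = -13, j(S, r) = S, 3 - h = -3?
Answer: -740917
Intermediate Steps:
h = 6 (h = 3 - 1*(-3) = 3 + 3 = 6)
I(T, E) = 17 (I(T, E) = 4 - 1*(-13) = 4 + 13 = 17)
P(b) = 3 + 2*b² (P(b) = (b² + b²) + 3 = 2*b² + 3 = 3 + 2*b²)
d(Z, R) = 3 + 2*Z² + Z*R² (d(Z, R) = (R*Z)*R + (3 + 2*Z²) = Z*R² + (3 + 2*Z²) = 3 + 2*Z² + Z*R²)
-25911 - d(I(13, -13), 205) = -25911 - (3 + 2*17² + 17*205²) = -25911 - (3 + 2*289 + 17*42025) = -25911 - (3 + 578 + 714425) = -25911 - 1*715006 = -25911 - 715006 = -740917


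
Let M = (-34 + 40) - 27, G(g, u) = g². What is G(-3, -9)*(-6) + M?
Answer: -75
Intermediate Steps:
M = -21 (M = 6 - 27 = -21)
G(-3, -9)*(-6) + M = (-3)²*(-6) - 21 = 9*(-6) - 21 = -54 - 21 = -75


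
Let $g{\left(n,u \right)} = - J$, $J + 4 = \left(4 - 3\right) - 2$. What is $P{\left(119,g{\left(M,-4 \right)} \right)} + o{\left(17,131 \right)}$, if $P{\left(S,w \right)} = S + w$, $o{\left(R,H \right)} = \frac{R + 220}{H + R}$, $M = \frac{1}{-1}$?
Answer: $\frac{18589}{148} \approx 125.6$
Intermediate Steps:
$J = -5$ ($J = -4 + \left(\left(4 - 3\right) - 2\right) = -4 + \left(1 - 2\right) = -4 - 1 = -5$)
$M = -1$
$o{\left(R,H \right)} = \frac{220 + R}{H + R}$
$g{\left(n,u \right)} = 5$ ($g{\left(n,u \right)} = \left(-1\right) \left(-5\right) = 5$)
$P{\left(119,g{\left(M,-4 \right)} \right)} + o{\left(17,131 \right)} = \left(119 + 5\right) + \frac{220 + 17}{131 + 17} = 124 + \frac{1}{148} \cdot 237 = 124 + \frac{237}{148} = \frac{18589}{148}$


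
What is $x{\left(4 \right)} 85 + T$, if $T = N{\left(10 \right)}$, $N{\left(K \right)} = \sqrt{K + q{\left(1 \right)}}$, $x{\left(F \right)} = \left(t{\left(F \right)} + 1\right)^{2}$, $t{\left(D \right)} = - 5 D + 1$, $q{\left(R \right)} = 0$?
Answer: $27540 + \sqrt{10} \approx 27543.0$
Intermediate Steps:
$t{\left(D \right)} = 1 - 5 D$
$x{\left(F \right)} = \left(2 - 5 F\right)^{2}$ ($x{\left(F \right)} = \left(\left(1 - 5 F\right) + 1\right)^{2} = \left(2 - 5 F\right)^{2}$)
$N{\left(K \right)} = \sqrt{K}$ ($N{\left(K \right)} = \sqrt{K + 0} = \sqrt{K}$)
$T = \sqrt{10} \approx 3.1623$
$x{\left(4 \right)} 85 + T = \left(-2 + 5 \cdot 4\right)^{2} \cdot 85 + \sqrt{10} = \left(-2 + 20\right)^{2} \cdot 85 + \sqrt{10} = 18^{2} \cdot 85 + \sqrt{10} = 324 \cdot 85 + \sqrt{10} = 27540 + \sqrt{10}$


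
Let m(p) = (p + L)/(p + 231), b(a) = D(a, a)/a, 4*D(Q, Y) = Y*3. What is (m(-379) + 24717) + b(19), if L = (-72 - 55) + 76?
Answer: 3658657/148 ≈ 24721.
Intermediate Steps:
L = -51 (L = -127 + 76 = -51)
D(Q, Y) = 3*Y/4 (D(Q, Y) = (Y*3)/4 = (3*Y)/4 = 3*Y/4)
b(a) = ¾ (b(a) = (3*a/4)/a = ¾)
m(p) = (-51 + p)/(231 + p) (m(p) = (p - 51)/(p + 231) = (-51 + p)/(231 + p))
(m(-379) + 24717) + b(19) = ((-51 - 379)/(231 - 379) + 24717) + ¾ = (-430/(-148) + 24717) + ¾ = (-1/148*(-430) + 24717) + ¾ = (215/74 + 24717) + ¾ = 1829273/74 + ¾ = 3658657/148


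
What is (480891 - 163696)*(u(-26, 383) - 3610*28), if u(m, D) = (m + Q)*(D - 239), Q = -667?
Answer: -63715594040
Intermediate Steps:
u(m, D) = (-667 + m)*(-239 + D) (u(m, D) = (m - 667)*(D - 239) = (-667 + m)*(-239 + D))
(480891 - 163696)*(u(-26, 383) - 3610*28) = (480891 - 163696)*((159413 - 667*383 - 239*(-26) + 383*(-26)) - 3610*28) = 317195*((159413 - 255461 + 6214 - 9958) - 101080) = 317195*(-99792 - 101080) = 317195*(-200872) = -63715594040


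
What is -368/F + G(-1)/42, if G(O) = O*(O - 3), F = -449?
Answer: 8626/9429 ≈ 0.91484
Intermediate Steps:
G(O) = O*(-3 + O)
-368/F + G(-1)/42 = -368/(-449) - (-3 - 1)/42 = -368*(-1/449) - 1*(-4)*(1/42) = 368/449 + 4*(1/42) = 368/449 + 2/21 = 8626/9429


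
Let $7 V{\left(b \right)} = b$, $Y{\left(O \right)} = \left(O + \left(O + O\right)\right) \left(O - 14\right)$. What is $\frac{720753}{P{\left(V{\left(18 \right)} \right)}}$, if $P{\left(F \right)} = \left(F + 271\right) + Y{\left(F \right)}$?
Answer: $\frac{35316897}{9085} \approx 3887.4$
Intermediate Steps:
$Y{\left(O \right)} = 3 O \left(-14 + O\right)$ ($Y{\left(O \right)} = \left(O + 2 O\right) \left(-14 + O\right) = 3 O \left(-14 + O\right)$)
$V{\left(b \right)} = \frac{b}{7}$
$P{\left(F \right)} = 271 + F + 3 F \left(-14 + F\right)$ ($P{\left(F \right)} = \left(F + 271\right) + 3 F \left(-14 + F\right) = \left(271 + F\right) + 3 F \left(-14 + F\right) = 271 + F + 3 F \left(-14 + F\right)$)
$\frac{720753}{P{\left(V{\left(18 \right)} \right)}} = \frac{720753}{271 + \frac{1}{7} \cdot 18 + 3 \cdot \frac{1}{7} \cdot 18 \left(-14 + \frac{1}{7} \cdot 18\right)} = \frac{720753}{271 + \frac{18}{7} + 3 \cdot \frac{18}{7} \left(-14 + \frac{18}{7}\right)} = \frac{720753}{271 + \frac{18}{7} + 3 \cdot \frac{18}{7} \left(- \frac{80}{7}\right)} = \frac{720753}{271 + \frac{18}{7} - \frac{4320}{49}} = \frac{720753}{\frac{9085}{49}} = 720753 \cdot \frac{49}{9085} = \frac{35316897}{9085}$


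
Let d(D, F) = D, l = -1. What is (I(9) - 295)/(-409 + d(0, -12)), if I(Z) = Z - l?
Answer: 285/409 ≈ 0.69682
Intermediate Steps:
I(Z) = 1 + Z (I(Z) = Z - 1*(-1) = Z + 1 = 1 + Z)
(I(9) - 295)/(-409 + d(0, -12)) = ((1 + 9) - 295)/(-409 + 0) = (10 - 295)/(-409) = -285*(-1/409) = 285/409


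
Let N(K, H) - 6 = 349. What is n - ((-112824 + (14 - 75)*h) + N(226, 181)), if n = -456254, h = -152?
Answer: -353057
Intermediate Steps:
N(K, H) = 355 (N(K, H) = 6 + 349 = 355)
n - ((-112824 + (14 - 75)*h) + N(226, 181)) = -456254 - ((-112824 + (14 - 75)*(-152)) + 355) = -456254 - ((-112824 - 61*(-152)) + 355) = -456254 - ((-112824 + 9272) + 355) = -456254 - (-103552 + 355) = -456254 - 1*(-103197) = -456254 + 103197 = -353057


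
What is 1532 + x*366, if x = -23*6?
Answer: -48976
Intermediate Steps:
x = -138
1532 + x*366 = 1532 - 138*366 = 1532 - 50508 = -48976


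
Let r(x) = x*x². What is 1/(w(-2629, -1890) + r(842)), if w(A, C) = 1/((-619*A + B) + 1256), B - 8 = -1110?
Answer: 1627505/971535346958441 ≈ 1.6752e-9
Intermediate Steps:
B = -1102 (B = 8 - 1110 = -1102)
r(x) = x³
w(A, C) = 1/(154 - 619*A) (w(A, C) = 1/((-619*A - 1102) + 1256) = 1/((-1102 - 619*A) + 1256) = 1/(154 - 619*A))
1/(w(-2629, -1890) + r(842)) = 1/(-1/(-154 + 619*(-2629)) + 842³) = 1/(-1/(-154 - 1627351) + 596947688) = 1/(-1/(-1627505) + 596947688) = 1/(-1*(-1/1627505) + 596947688) = 1/(1/1627505 + 596947688) = 1/(971535346958441/1627505) = 1627505/971535346958441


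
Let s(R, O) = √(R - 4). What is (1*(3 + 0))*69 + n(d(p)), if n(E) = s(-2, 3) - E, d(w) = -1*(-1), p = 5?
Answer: 206 + I*√6 ≈ 206.0 + 2.4495*I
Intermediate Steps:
d(w) = 1
s(R, O) = √(-4 + R)
n(E) = -E + I*√6 (n(E) = √(-4 - 2) - E = √(-6) - E = I*√6 - E = -E + I*√6)
(1*(3 + 0))*69 + n(d(p)) = (1*(3 + 0))*69 + (-1*1 + I*√6) = (1*3)*69 + (-1 + I*√6) = 3*69 + (-1 + I*√6) = 207 + (-1 + I*√6) = 206 + I*√6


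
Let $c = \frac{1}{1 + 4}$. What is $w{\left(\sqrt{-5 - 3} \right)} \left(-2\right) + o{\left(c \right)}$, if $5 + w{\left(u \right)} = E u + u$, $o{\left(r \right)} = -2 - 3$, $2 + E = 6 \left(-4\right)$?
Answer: $5 + 100 i \sqrt{2} \approx 5.0 + 141.42 i$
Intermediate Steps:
$c = \frac{1}{5} \approx 0.2$
$E = -26$ ($E = -2 + 6 \left(-4\right) = -2 - 24 = -26$)
$o{\left(r \right)} = -5$
$w{\left(u \right)} = -5 - 25 u$ ($w{\left(u \right)} = -5 + \left(- 26 u + u\right) = -5 - 25 u$)
$w{\left(\sqrt{-5 - 3} \right)} \left(-2\right) + o{\left(c \right)} = \left(-5 - 25 \sqrt{-5 - 3}\right) \left(-2\right) - 5 = \left(-5 - 25 \sqrt{-8}\right) \left(-2\right) - 5 = \left(-5 - 25 \cdot 2 i \sqrt{2}\right) \left(-2\right) - 5 = \left(-5 - 50 i \sqrt{2}\right) \left(-2\right) - 5 = \left(10 + 100 i \sqrt{2}\right) - 5 = 5 + 100 i \sqrt{2}$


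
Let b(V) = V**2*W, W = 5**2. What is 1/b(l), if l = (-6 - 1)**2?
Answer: 1/60025 ≈ 1.6660e-5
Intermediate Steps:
l = 49 (l = (-7)**2 = 49)
W = 25
b(V) = 25*V**2 (b(V) = V**2*25 = 25*V**2)
1/b(l) = 1/(25*49**2) = 1/(25*2401) = 1/60025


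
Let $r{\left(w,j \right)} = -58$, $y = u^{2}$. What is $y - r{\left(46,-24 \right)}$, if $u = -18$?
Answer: $382$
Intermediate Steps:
$y = 324$ ($y = \left(-18\right)^{2} = 324$)
$y - r{\left(46,-24 \right)} = 324 - -58 = 324 + 58 = 382$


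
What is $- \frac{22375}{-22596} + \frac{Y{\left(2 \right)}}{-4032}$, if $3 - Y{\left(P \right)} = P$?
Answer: $\frac{1073731}{1084608} \approx 0.98997$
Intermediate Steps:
$Y{\left(P \right)} = 3 - P$
$- \frac{22375}{-22596} + \frac{Y{\left(2 \right)}}{-4032} = - \frac{22375}{-22596} + \frac{3 - 2}{-4032} = \left(-22375\right) \left(- \frac{1}{22596}\right) + \left(3 - 2\right) \left(- \frac{1}{4032}\right) = \frac{22375}{22596} + 1 \left(- \frac{1}{4032}\right) = \frac{22375}{22596} - \frac{1}{4032} = \frac{1073731}{1084608}$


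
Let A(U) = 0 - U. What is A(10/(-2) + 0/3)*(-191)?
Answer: -955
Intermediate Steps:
A(U) = -U
A(10/(-2) + 0/3)*(-191) = -(10/(-2) + 0/3)*(-191) = -(10*(-½) + 0*(⅓))*(-191) = -(-5 + 0)*(-191) = -1*(-5)*(-191) = 5*(-191) = -955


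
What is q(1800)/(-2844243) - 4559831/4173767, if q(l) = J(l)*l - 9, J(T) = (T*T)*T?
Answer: -4868283269825537670/1319023063709 ≈ -3.6908e+6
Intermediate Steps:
J(T) = T³ (J(T) = T²*T = T³)
q(l) = -9 + l⁴ (q(l) = l³*l - 9 = l⁴ - 9 = -9 + l⁴)
q(1800)/(-2844243) - 4559831/4173767 = (-9 + 1800⁴)/(-2844243) - 4559831/4173767 = (-9 + 10497600000000)*(-1/2844243) - 4559831*1/4173767 = 10497599999991*(-1/2844243) - 4559831/4173767 = -1166399999999/316027 - 4559831/4173767 = -4868283269825537670/1319023063709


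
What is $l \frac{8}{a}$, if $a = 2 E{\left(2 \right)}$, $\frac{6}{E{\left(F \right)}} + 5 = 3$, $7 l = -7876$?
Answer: $\frac{31504}{21} \approx 1500.2$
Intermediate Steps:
$l = - \frac{7876}{7}$ ($l = \frac{1}{7} \left(-7876\right) = - \frac{7876}{7} \approx -1125.1$)
$E{\left(F \right)} = -3$ ($E{\left(F \right)} = \frac{6}{-5 + 3} = \frac{6}{-2} = 6 \left(- \frac{1}{2}\right) = -3$)
$a = -6$ ($a = 2 \left(-3\right) = -6$)
$l \frac{8}{a} = - \frac{7876 \frac{8}{-6}}{7} = - \frac{7876 \cdot 8 \left(- \frac{1}{6}\right)}{7} = \left(- \frac{7876}{7}\right) \left(- \frac{4}{3}\right) = \frac{31504}{21}$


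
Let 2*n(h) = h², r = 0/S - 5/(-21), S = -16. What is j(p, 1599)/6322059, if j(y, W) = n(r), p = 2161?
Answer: 25/5576056038 ≈ 4.4835e-9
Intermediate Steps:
r = 5/21 (r = 0/(-16) - 5/(-21) = 0*(-1/16) - 5*(-1/21) = 0 + 5/21 = 5/21 ≈ 0.23810)
n(h) = h²/2
j(y, W) = 25/882 (j(y, W) = (5/21)²/2 = (½)*(25/441) = 25/882)
j(p, 1599)/6322059 = (25/882)/6322059 = (25/882)*(1/6322059) = 25/5576056038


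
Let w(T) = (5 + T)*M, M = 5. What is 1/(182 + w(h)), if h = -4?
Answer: 1/187 ≈ 0.0053476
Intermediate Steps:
w(T) = 25 + 5*T (w(T) = (5 + T)*5 = 25 + 5*T)
1/(182 + w(h)) = 1/(182 + (25 + 5*(-4))) = 1/(182 + (25 - 20)) = 1/(182 + 5) = 1/187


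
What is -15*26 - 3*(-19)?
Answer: -333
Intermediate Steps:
-15*26 - 3*(-19) = -390 + 57 = -333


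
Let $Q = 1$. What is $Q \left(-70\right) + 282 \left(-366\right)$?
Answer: $-103282$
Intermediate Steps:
$Q \left(-70\right) + 282 \left(-366\right) = 1 \left(-70\right) + 282 \left(-366\right) = -70 - 103212 = -103282$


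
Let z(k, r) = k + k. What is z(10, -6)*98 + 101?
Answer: 2061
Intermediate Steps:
z(k, r) = 2*k
z(10, -6)*98 + 101 = (2*10)*98 + 101 = 20*98 + 101 = 1960 + 101 = 2061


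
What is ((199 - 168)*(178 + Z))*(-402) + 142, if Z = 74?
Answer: -3140282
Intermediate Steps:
((199 - 168)*(178 + Z))*(-402) + 142 = ((199 - 168)*(178 + 74))*(-402) + 142 = (31*252)*(-402) + 142 = 7812*(-402) + 142 = -3140424 + 142 = -3140282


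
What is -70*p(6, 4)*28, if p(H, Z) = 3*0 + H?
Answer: -11760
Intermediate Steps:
p(H, Z) = H (p(H, Z) = 0 + H = H)
-70*p(6, 4)*28 = -70*6*28 = -420*28 = -11760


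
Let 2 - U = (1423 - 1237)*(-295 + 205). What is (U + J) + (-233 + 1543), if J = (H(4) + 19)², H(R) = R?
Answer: 18581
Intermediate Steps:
U = 16742 (U = 2 - (1423 - 1237)*(-295 + 205) = 2 - 186*(-90) = 2 - 1*(-16740) = 2 + 16740 = 16742)
J = 529 (J = (4 + 19)² = 23² = 529)
(U + J) + (-233 + 1543) = (16742 + 529) + (-233 + 1543) = 17271 + 1310 = 18581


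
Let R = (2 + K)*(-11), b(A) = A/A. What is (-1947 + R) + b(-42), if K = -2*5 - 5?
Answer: -1803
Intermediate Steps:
b(A) = 1
K = -15 (K = -10 - 5 = -15)
R = 143 (R = (2 - 15)*(-11) = -13*(-11) = 143)
(-1947 + R) + b(-42) = (-1947 + 143) + 1 = -1804 + 1 = -1803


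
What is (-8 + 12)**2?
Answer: 16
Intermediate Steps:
(-8 + 12)**2 = 4**2 = 16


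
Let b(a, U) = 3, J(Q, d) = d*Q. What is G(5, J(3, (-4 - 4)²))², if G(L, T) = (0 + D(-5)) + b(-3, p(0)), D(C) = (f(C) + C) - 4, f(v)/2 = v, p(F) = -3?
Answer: 256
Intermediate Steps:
f(v) = 2*v
J(Q, d) = Q*d
D(C) = -4 + 3*C (D(C) = (2*C + C) - 4 = 3*C - 4 = -4 + 3*C)
G(L, T) = -16 (G(L, T) = (0 + (-4 + 3*(-5))) + 3 = (0 + (-4 - 15)) + 3 = (0 - 19) + 3 = -19 + 3 = -16)
G(5, J(3, (-4 - 4)²))² = (-16)² = 256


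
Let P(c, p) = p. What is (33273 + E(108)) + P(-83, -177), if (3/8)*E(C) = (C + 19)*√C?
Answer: 33096 + 2032*√3 ≈ 36616.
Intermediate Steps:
E(C) = 8*√C*(19 + C)/3 (E(C) = 8*((C + 19)*√C)/3 = 8*((19 + C)*√C)/3 = 8*(√C*(19 + C))/3 = 8*√C*(19 + C)/3)
(33273 + E(108)) + P(-83, -177) = (33273 + 8*√108*(19 + 108)/3) - 177 = (33273 + (8/3)*(6*√3)*127) - 177 = (33273 + 2032*√3) - 177 = 33096 + 2032*√3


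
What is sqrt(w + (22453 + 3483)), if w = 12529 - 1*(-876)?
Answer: sqrt(39341) ≈ 198.35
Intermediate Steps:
w = 13405 (w = 12529 + 876 = 13405)
sqrt(w + (22453 + 3483)) = sqrt(13405 + (22453 + 3483)) = sqrt(13405 + 25936) = sqrt(39341)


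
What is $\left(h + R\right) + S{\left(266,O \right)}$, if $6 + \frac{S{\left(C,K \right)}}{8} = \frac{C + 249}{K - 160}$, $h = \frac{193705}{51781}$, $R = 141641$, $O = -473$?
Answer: $\frac{4640955852734}{32777373} \approx 1.4159 \cdot 10^{5}$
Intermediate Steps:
$h = \frac{193705}{51781}$ ($h = 193705 \cdot \frac{1}{51781} = \frac{193705}{51781} \approx 3.7409$)
$S{\left(C,K \right)} = -48 + \frac{8 \left(249 + C\right)}{-160 + K}$ ($S{\left(C,K \right)} = -48 + 8 \frac{C + 249}{K - 160} = -48 + 8 \frac{249 + C}{-160 + K} = -48 + \frac{8 \left(249 + C\right)}{-160 + K}$)
$\left(h + R\right) + S{\left(266,O \right)} = \left(\frac{193705}{51781} + 141641\right) + \frac{8 \left(1209 + 266 - -2838\right)}{-160 - 473} = \frac{7334506326}{51781} + \frac{8 \left(1209 + 266 + 2838\right)}{-633} = \frac{7334506326}{51781} + 8 \left(- \frac{1}{633}\right) 4313 = \frac{7334506326}{51781} - \frac{34504}{633} = \frac{4640955852734}{32777373}$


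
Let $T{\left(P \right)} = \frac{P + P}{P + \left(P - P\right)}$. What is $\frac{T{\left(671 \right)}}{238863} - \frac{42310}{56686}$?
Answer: $- \frac{5053090079}{6770094009} \approx -0.74638$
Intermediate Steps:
$T{\left(P \right)} = 2$ ($T{\left(P \right)} = \frac{2 P}{P + 0} = \frac{2 P}{P} = 2$)
$\frac{T{\left(671 \right)}}{238863} - \frac{42310}{56686} = \frac{2}{238863} - \frac{42310}{56686} = 2 \cdot \frac{1}{238863} - \frac{21155}{28343} = \frac{2}{238863} - \frac{21155}{28343} = - \frac{5053090079}{6770094009}$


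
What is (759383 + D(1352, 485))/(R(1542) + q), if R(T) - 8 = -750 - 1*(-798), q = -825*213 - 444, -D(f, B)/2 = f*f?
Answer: 413775/25159 ≈ 16.446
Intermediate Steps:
D(f, B) = -2*f**2 (D(f, B) = -2*f*f = -2*f**2)
q = -176169 (q = -175725 - 444 = -176169)
R(T) = 56 (R(T) = 8 + (-750 - 1*(-798)) = 8 + (-750 + 798) = 8 + 48 = 56)
(759383 + D(1352, 485))/(R(1542) + q) = (759383 - 2*1352**2)/(56 - 176169) = (759383 - 2*1827904)/(-176113) = (759383 - 3655808)*(-1/176113) = -2896425*(-1/176113) = 413775/25159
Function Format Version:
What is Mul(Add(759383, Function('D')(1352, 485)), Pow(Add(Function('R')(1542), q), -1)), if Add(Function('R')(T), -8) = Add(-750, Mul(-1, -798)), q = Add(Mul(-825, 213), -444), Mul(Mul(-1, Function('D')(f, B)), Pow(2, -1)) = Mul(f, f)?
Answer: Rational(413775, 25159) ≈ 16.446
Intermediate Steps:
Function('D')(f, B) = Mul(-2, Pow(f, 2)) (Function('D')(f, B) = Mul(-2, Mul(f, f)) = Mul(-2, Pow(f, 2)))
q = -176169 (q = Add(-175725, -444) = -176169)
Function('R')(T) = 56 (Function('R')(T) = Add(8, Add(-750, Mul(-1, -798))) = Add(8, Add(-750, 798)) = Add(8, 48) = 56)
Mul(Add(759383, Function('D')(1352, 485)), Pow(Add(Function('R')(1542), q), -1)) = Mul(Add(759383, Mul(-2, Pow(1352, 2))), Pow(Add(56, -176169), -1)) = Mul(Add(759383, Mul(-2, 1827904)), Pow(-176113, -1)) = Mul(Add(759383, -3655808), Rational(-1, 176113)) = Mul(-2896425, Rational(-1, 176113)) = Rational(413775, 25159)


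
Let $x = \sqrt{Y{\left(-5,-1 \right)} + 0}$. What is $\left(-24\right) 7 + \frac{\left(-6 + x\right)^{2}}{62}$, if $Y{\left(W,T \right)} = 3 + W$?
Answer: $-168 + \frac{\left(6 - i \sqrt{2}\right)^{2}}{62} \approx -167.45 - 0.27372 i$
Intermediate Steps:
$x = i \sqrt{2}$ ($x = \sqrt{\left(3 - 5\right) + 0} = \sqrt{-2 + 0} = \sqrt{-2} = i \sqrt{2} \approx 1.4142 i$)
$\left(-24\right) 7 + \frac{\left(-6 + x\right)^{2}}{62} = \left(-24\right) 7 + \frac{\left(-6 + i \sqrt{2}\right)^{2}}{62} = -168 + \left(-6 + i \sqrt{2}\right)^{2} \cdot \frac{1}{62} = -168 + \frac{\left(-6 + i \sqrt{2}\right)^{2}}{62}$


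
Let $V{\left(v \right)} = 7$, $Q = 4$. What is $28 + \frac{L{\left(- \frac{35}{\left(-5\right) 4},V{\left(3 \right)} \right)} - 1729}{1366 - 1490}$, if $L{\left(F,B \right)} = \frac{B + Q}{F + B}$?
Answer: $\frac{181991}{4340} \approx 41.933$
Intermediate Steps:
$L{\left(F,B \right)} = \frac{4 + B}{B + F}$ ($L{\left(F,B \right)} = \frac{B + 4}{F + B} = \frac{4 + B}{B + F}$)
$28 + \frac{L{\left(- \frac{35}{\left(-5\right) 4},V{\left(3 \right)} \right)} - 1729}{1366 - 1490} = 28 + \frac{\frac{4 + 7}{7 - \frac{35}{\left(-5\right) 4}} - 1729}{1366 - 1490} = 28 + \frac{\frac{1}{7 - \frac{35}{-20}} \cdot 11 - 1729}{-124} = 28 + \left(\frac{1}{7 - - \frac{7}{4}} \cdot 11 - 1729\right) \left(- \frac{1}{124}\right) = 28 + \left(\frac{1}{7 + \frac{7}{4}} \cdot 11 - 1729\right) \left(- \frac{1}{124}\right) = 28 + \left(\frac{1}{\frac{35}{4}} \cdot 11 - 1729\right) \left(- \frac{1}{124}\right) = 28 + \left(\frac{4}{35} \cdot 11 - 1729\right) \left(- \frac{1}{124}\right) = 28 + \left(\frac{44}{35} - 1729\right) \left(- \frac{1}{124}\right) = 28 - - \frac{60471}{4340} = 28 + \frac{60471}{4340} = \frac{181991}{4340}$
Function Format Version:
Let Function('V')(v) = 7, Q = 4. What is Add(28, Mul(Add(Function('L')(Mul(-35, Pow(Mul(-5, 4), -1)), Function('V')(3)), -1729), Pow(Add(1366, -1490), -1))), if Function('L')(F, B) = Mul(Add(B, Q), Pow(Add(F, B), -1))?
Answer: Rational(181991, 4340) ≈ 41.933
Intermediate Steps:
Function('L')(F, B) = Mul(Pow(Add(B, F), -1), Add(4, B)) (Function('L')(F, B) = Mul(Add(B, 4), Pow(Add(F, B), -1)) = Mul(Add(4, B), Pow(Add(B, F), -1)) = Mul(Pow(Add(B, F), -1), Add(4, B)))
Add(28, Mul(Add(Function('L')(Mul(-35, Pow(Mul(-5, 4), -1)), Function('V')(3)), -1729), Pow(Add(1366, -1490), -1))) = Add(28, Mul(Add(Mul(Pow(Add(7, Mul(-35, Pow(Mul(-5, 4), -1))), -1), Add(4, 7)), -1729), Pow(Add(1366, -1490), -1))) = Add(28, Mul(Add(Mul(Pow(Add(7, Mul(-35, Pow(-20, -1))), -1), 11), -1729), Pow(-124, -1))) = Add(28, Mul(Add(Mul(Pow(Add(7, Mul(-35, Rational(-1, 20))), -1), 11), -1729), Rational(-1, 124))) = Add(28, Mul(Add(Mul(Pow(Add(7, Rational(7, 4)), -1), 11), -1729), Rational(-1, 124))) = Add(28, Mul(Add(Mul(Pow(Rational(35, 4), -1), 11), -1729), Rational(-1, 124))) = Add(28, Mul(Add(Mul(Rational(4, 35), 11), -1729), Rational(-1, 124))) = Add(28, Mul(Add(Rational(44, 35), -1729), Rational(-1, 124))) = Add(28, Mul(Rational(-60471, 35), Rational(-1, 124))) = Add(28, Rational(60471, 4340)) = Rational(181991, 4340)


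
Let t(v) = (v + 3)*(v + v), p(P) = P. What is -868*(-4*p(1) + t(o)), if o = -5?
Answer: -13888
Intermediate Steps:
t(v) = 2*v*(3 + v) (t(v) = (3 + v)*(2*v) = 2*v*(3 + v))
-868*(-4*p(1) + t(o)) = -868*(-4*1 + 2*(-5)*(3 - 5)) = -868*(-4 + 2*(-5)*(-2)) = -868*(-4 + 20) = -868*16 = -13888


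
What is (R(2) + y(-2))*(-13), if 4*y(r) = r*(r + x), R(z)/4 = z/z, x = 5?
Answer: -65/2 ≈ -32.500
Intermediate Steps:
R(z) = 4 (R(z) = 4*(z/z) = 4*1 = 4)
y(r) = r*(5 + r)/4 (y(r) = (r*(r + 5))/4 = (r*(5 + r))/4 = r*(5 + r)/4)
(R(2) + y(-2))*(-13) = (4 + (1/4)*(-2)*(5 - 2))*(-13) = (4 + (1/4)*(-2)*3)*(-13) = (4 - 3/2)*(-13) = (5/2)*(-13) = -65/2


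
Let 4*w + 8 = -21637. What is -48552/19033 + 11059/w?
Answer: -270407404/58852755 ≈ -4.5946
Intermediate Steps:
w = -21645/4 (w = -2 + (¼)*(-21637) = -2 - 21637/4 = -21645/4 ≈ -5411.3)
-48552/19033 + 11059/w = -48552/19033 + 11059/(-21645/4) = -48552*1/19033 + 11059*(-4/21645) = -6936/2719 - 44236/21645 = -270407404/58852755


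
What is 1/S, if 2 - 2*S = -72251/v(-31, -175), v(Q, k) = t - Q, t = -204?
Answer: -346/71905 ≈ -0.0048119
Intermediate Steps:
v(Q, k) = -204 - Q
S = -71905/346 (S = 1 - (-72251)/(2*(-204 - 1*(-31))) = 1 - (-72251)/(2*(-204 + 31)) = 1 - (-72251)/(2*(-173)) = 1 - (-72251)*(-1)/(2*173) = 1 - ½*72251/173 = 1 - 72251/346 = -71905/346 ≈ -207.82)
1/S = 1/(-71905/346) = -346/71905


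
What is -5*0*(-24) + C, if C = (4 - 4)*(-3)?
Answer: 0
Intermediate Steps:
C = 0 (C = 0*(-3) = 0)
-5*0*(-24) + C = -5*0*(-24) + 0 = 0*(-24) + 0 = 0 + 0 = 0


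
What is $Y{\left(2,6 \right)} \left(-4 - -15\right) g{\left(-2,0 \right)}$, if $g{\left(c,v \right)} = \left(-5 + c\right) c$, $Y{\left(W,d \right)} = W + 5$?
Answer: $1078$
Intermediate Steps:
$Y{\left(W,d \right)} = 5 + W$
$g{\left(c,v \right)} = c \left(-5 + c\right)$
$Y{\left(2,6 \right)} \left(-4 - -15\right) g{\left(-2,0 \right)} = \left(5 + 2\right) \left(-4 - -15\right) \left(- 2 \left(-5 - 2\right)\right) = 7 \left(-4 + 15\right) \left(\left(-2\right) \left(-7\right)\right) = 7 \cdot 11 \cdot 14 = 77 \cdot 14 = 1078$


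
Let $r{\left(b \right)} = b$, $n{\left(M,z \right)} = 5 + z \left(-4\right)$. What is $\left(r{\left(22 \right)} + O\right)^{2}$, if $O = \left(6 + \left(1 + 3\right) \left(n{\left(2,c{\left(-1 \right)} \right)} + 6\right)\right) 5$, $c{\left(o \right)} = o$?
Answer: $123904$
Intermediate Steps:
$n{\left(M,z \right)} = 5 - 4 z$
$O = 330$ ($O = \left(6 + \left(1 + 3\right) \left(\left(5 - -4\right) + 6\right)\right) 5 = \left(6 + 4 \left(\left(5 + 4\right) + 6\right)\right) 5 = \left(6 + 4 \left(9 + 6\right)\right) 5 = \left(6 + 4 \cdot 15\right) 5 = \left(6 + 60\right) 5 = 66 \cdot 5 = 330$)
$\left(r{\left(22 \right)} + O\right)^{2} = \left(22 + 330\right)^{2} = 352^{2} = 123904$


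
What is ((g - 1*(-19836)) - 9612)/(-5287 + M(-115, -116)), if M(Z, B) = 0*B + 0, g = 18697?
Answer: -28921/5287 ≈ -5.4702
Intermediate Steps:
M(Z, B) = 0 (M(Z, B) = 0 + 0 = 0)
((g - 1*(-19836)) - 9612)/(-5287 + M(-115, -116)) = ((18697 - 1*(-19836)) - 9612)/(-5287 + 0) = ((18697 + 19836) - 9612)/(-5287) = (38533 - 9612)*(-1/5287) = 28921*(-1/5287) = -28921/5287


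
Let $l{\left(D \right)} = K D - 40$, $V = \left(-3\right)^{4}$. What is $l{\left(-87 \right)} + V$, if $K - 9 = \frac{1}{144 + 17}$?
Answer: $- \frac{119549}{161} \approx -742.54$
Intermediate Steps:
$V = 81$
$K = \frac{1450}{161}$ ($K = 9 + \frac{1}{144 + 17} = 9 + \frac{1}{161} = \frac{1450}{161} \approx 9.0062$)
$l{\left(D \right)} = -40 + \frac{1450 D}{161}$ ($l{\left(D \right)} = \frac{1450 D}{161} - 40 = -40 + \frac{1450 D}{161}$)
$l{\left(-87 \right)} + V = \left(-40 + \frac{1450}{161} \left(-87\right)\right) + 81 = \left(-40 - \frac{126150}{161}\right) + 81 = - \frac{132590}{161} + 81 = - \frac{119549}{161}$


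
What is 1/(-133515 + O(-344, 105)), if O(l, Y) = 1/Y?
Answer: -105/14019074 ≈ -7.4898e-6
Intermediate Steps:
1/(-133515 + O(-344, 105)) = 1/(-133515 + 1/105) = 1/(-14019074/105) = -105/14019074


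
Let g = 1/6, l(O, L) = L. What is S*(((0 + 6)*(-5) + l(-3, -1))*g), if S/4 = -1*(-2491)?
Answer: -154442/3 ≈ -51481.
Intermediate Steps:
S = 9964 (S = 4*(-1*(-2491)) = 4*2491 = 9964)
g = 1/6 ≈ 0.16667
S*(((0 + 6)*(-5) + l(-3, -1))*g) = 9964*(((0 + 6)*(-5) - 1)*(1/6)) = 9964*((6*(-5) - 1)*(1/6)) = 9964*((-30 - 1)*(1/6)) = 9964*(-31*1/6) = 9964*(-31/6) = -154442/3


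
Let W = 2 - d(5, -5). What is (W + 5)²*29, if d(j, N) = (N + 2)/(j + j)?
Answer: 154541/100 ≈ 1545.4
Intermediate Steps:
d(j, N) = (2 + N)/(2*j) (d(j, N) = (2 + N)/((2*j)) = (2 + N)*(1/(2*j)) = (2 + N)/(2*j))
W = 23/10 (W = 2 - (2 - 5)/(2*5) = 2 - (-3)/(2*5) = 2 - 1*(-3/10) = 2 + 3/10 = 23/10 ≈ 2.3000)
(W + 5)²*29 = (23/10 + 5)²*29 = (73/10)²*29 = (5329/100)*29 = 154541/100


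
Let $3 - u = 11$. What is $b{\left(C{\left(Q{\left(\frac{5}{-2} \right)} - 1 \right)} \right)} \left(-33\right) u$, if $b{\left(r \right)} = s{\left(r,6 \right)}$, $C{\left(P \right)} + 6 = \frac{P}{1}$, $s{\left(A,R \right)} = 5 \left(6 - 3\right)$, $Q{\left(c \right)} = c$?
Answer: $3960$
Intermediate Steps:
$s{\left(A,R \right)} = 15$ ($s{\left(A,R \right)} = 5 \cdot 3 = 15$)
$C{\left(P \right)} = -6 + P$ ($C{\left(P \right)} = -6 + \frac{P}{1} = -6 + P 1 = -6 + P$)
$b{\left(r \right)} = 15$
$u = -8$ ($u = 3 - 11 = -8$)
$b{\left(C{\left(Q{\left(\frac{5}{-2} \right)} - 1 \right)} \right)} \left(-33\right) u = 15 \left(-33\right) \left(-8\right) = \left(-495\right) \left(-8\right) = 3960$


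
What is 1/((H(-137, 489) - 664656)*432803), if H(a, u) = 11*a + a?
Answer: -1/288376638900 ≈ -3.4677e-12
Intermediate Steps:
H(a, u) = 12*a
1/((H(-137, 489) - 664656)*432803) = 1/((12*(-137) - 664656)*432803) = (1/432803)/(-1644 - 664656) = (1/432803)/(-666300) = -1/666300*1/432803 = -1/288376638900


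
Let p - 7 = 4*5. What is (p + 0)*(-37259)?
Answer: -1005993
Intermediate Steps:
p = 27 (p = 7 + 4*5 = 7 + 20 = 27)
(p + 0)*(-37259) = (27 + 0)*(-37259) = 27*(-37259) = -1005993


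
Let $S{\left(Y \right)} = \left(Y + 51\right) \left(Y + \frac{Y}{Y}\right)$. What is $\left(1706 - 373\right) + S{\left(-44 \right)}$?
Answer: $1032$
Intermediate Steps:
$S{\left(Y \right)} = \left(1 + Y\right) \left(51 + Y\right)$ ($S{\left(Y \right)} = \left(51 + Y\right) \left(Y + 1\right) = \left(51 + Y\right) \left(1 + Y\right) = \left(1 + Y\right) \left(51 + Y\right)$)
$\left(1706 - 373\right) + S{\left(-44 \right)} = \left(1706 - 373\right) + \left(51 + \left(-44\right)^{2} + 52 \left(-44\right)\right) = \left(1706 - 373\right) + \left(51 + 1936 - 2288\right) = 1333 - 301 = 1032$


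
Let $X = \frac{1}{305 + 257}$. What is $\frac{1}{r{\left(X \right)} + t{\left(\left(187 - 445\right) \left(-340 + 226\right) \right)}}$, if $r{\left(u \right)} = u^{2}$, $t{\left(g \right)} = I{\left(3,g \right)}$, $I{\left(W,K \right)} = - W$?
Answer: $- \frac{315844}{947531} \approx -0.33333$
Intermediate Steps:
$t{\left(g \right)} = -3$ ($t{\left(g \right)} = \left(-1\right) 3 = -3$)
$X = \frac{1}{562} \approx 0.0017794$
$\frac{1}{r{\left(X \right)} + t{\left(\left(187 - 445\right) \left(-340 + 226\right) \right)}} = \frac{1}{\left(\frac{1}{562}\right)^{2} - 3} = \frac{1}{\frac{1}{315844} - 3} = \frac{1}{- \frac{947531}{315844}} = - \frac{315844}{947531}$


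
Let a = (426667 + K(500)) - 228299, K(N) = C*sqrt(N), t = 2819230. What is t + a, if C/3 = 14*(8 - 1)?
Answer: 3017598 + 2940*sqrt(5) ≈ 3.0242e+6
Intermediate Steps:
C = 294 (C = 3*(14*(8 - 1)) = 3*(14*7) = 3*98 = 294)
K(N) = 294*sqrt(N)
a = 198368 + 2940*sqrt(5) (a = (426667 + 294*sqrt(500)) - 228299 = (426667 + 294*(10*sqrt(5))) - 228299 = (426667 + 2940*sqrt(5)) - 228299 = 198368 + 2940*sqrt(5) ≈ 2.0494e+5)
t + a = 2819230 + (198368 + 2940*sqrt(5)) = 3017598 + 2940*sqrt(5)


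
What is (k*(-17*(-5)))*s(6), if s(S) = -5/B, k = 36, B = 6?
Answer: -2550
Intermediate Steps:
s(S) = -5/6
(k*(-17*(-5)))*s(6) = (36*(-17*(-5)))*(-5/6) = (36*85)*(-5/6) = 3060*(-5/6) = -2550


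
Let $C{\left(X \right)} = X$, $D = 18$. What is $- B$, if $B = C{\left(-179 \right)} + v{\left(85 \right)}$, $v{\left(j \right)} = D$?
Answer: $161$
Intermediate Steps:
$v{\left(j \right)} = 18$
$B = -161$ ($B = -179 + 18 = -161$)
$- B = \left(-1\right) \left(-161\right) = 161$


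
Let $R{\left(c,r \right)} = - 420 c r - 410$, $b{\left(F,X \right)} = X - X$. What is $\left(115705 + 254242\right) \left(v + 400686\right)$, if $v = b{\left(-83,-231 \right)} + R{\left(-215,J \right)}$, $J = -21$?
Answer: $-553449590728$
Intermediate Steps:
$b{\left(F,X \right)} = 0$
$R{\left(c,r \right)} = -410 - 420 c r$ ($R{\left(c,r \right)} = - 420 c r - 410 = -410 - 420 c r$)
$v = -1896710$ ($v = 0 - \left(410 - -1896300\right) = 0 - 1896710 = -1896710$)
$\left(115705 + 254242\right) \left(v + 400686\right) = \left(115705 + 254242\right) \left(-1896710 + 400686\right) = 369947 \left(-1496024\right) = -553449590728$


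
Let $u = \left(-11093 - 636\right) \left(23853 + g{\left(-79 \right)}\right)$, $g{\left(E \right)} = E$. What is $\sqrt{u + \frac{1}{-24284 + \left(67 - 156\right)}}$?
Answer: $\frac{i \sqrt{165646102440639107}}{24373} \approx 16699.0 i$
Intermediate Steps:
$u = -278845246$ ($u = \left(-11093 - 636\right) \left(23853 - 79\right) = \left(-11729\right) 23774 = -278845246$)
$\sqrt{u + \frac{1}{-24284 + \left(67 - 156\right)}} = \sqrt{-278845246 + \frac{1}{-24284 + \left(67 - 156\right)}} = \sqrt{-278845246 + \frac{1}{-24284 - 89}} = \sqrt{-278845246 + \frac{1}{-24373}} = \sqrt{-278845246 - \frac{1}{24373}} = \sqrt{- \frac{6796295180759}{24373}} = \frac{i \sqrt{165646102440639107}}{24373}$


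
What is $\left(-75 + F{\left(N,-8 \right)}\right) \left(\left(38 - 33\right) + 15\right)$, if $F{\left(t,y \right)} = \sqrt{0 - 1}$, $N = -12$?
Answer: $-1500 + 20 i \approx -1500.0 + 20.0 i$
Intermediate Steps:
$F{\left(t,y \right)} = i$ ($F{\left(t,y \right)} = \sqrt{-1} = i$)
$\left(-75 + F{\left(N,-8 \right)}\right) \left(\left(38 - 33\right) + 15\right) = \left(-75 + i\right) \left(\left(38 - 33\right) + 15\right) = \left(-75 + i\right) \left(5 + 15\right) = \left(-75 + i\right) 20 = -1500 + 20 i$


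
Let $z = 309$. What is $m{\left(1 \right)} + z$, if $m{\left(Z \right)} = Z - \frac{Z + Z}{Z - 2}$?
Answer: $312$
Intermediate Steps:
$m{\left(Z \right)} = Z - \frac{2 Z}{-2 + Z}$
$m{\left(1 \right)} + z = 1 \frac{1}{-2 + 1} \left(-4 + 1\right) + 309 = 1 \frac{1}{-1} \left(-3\right) + 309 = 1 \left(-1\right) \left(-3\right) + 309 = 3 + 309 = 312$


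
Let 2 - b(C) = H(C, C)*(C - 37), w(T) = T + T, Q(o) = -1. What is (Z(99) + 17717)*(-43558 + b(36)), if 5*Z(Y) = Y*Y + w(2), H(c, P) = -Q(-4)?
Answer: -857075290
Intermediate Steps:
H(c, P) = 1 (H(c, P) = -1*(-1) = 1)
w(T) = 2*T
b(C) = 39 - C (b(C) = 2 - (C - 37) = 2 - (-37 + C) = 2 + (37 - C) = 39 - C)
Z(Y) = ⅘ + Y²/5 (Z(Y) = (Y*Y + 2*2)/5 = (Y² + 4)/5 = (4 + Y²)/5 = ⅘ + Y²/5)
(Z(99) + 17717)*(-43558 + b(36)) = ((⅘ + (⅕)*99²) + 17717)*(-43558 + (39 - 1*36)) = ((⅘ + (⅕)*9801) + 17717)*(-43558 + (39 - 36)) = ((⅘ + 9801/5) + 17717)*(-43558 + 3) = (1961 + 17717)*(-43555) = 19678*(-43555) = -857075290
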